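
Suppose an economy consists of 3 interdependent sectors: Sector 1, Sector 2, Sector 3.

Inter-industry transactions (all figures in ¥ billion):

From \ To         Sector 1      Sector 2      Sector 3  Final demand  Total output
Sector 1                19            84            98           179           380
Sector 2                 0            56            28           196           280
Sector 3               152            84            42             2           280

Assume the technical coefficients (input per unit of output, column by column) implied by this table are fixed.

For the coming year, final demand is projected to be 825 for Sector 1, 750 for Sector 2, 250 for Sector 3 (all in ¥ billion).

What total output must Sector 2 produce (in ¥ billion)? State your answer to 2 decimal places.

x_2 = 1129.43

Technical coefficients a_ij = z_ij / X_j:
  a_11 = 19/380 = 0.05, a_21 = 0/380 = 0.00, a_31 = 152/380 = 0.40
  a_12 = 84/280 = 0.30, a_22 = 56/280 = 0.20, a_32 = 84/280 = 0.30
  a_13 = 98/280 = 0.35, a_23 = 28/280 = 0.10, a_33 = 42/280 = 0.15
I − A =
  [   0.95    -0.30    -0.35]
  [   0.00     0.80    -0.10]
  [  -0.40    -0.30     0.85]
Cofactors of I−A, C_ij = (−1)^(i+j)·(minor ij) (rows/columns in the sector order above):
  C_11 = (0.80)(0.85) − (-0.10)(-0.30) = 0.6500
  C_12 = −[(0.00)(0.85) − (-0.10)(-0.40)] = 0.0400
  C_13 = (0.00)(-0.30) − (0.80)(-0.40) = 0.3200
  C_21 = −[(-0.30)(0.85) − (-0.35)(-0.30)] = 0.3600
  C_22 = (0.95)(0.85) − (-0.35)(-0.40) = 0.6675
  C_23 = −[(0.95)(-0.30) − (-0.30)(-0.40)] = 0.4050
  C_31 = (-0.30)(-0.10) − (-0.35)(0.80) = 0.3100
  C_32 = −[(0.95)(-0.10) − (-0.35)(0.00)] = 0.0950
  C_33 = (0.95)(0.80) − (-0.30)(0.00) = 0.7600
det(I−A) = Σ_j (I−A)_1j·C_1j = (0.95)(0.6500) + (-0.30)(0.0400) + (-0.35)(0.3200) = 0.4935
adj(I−A) = Cᵀ =
  [ 0.6500   0.3600   0.3100]
  [ 0.0400   0.6675   0.0950]
  [ 0.3200   0.4050   0.7600]
(I − A)⁻¹ = adj(I−A) / det(I−A) ≈
  [   1.3171     0.7295     0.6282]
  [   0.0811     1.3526     0.1925]
  [   0.6484     0.8207     1.5400]
x = (I − A)⁻¹ d = adj(I−A)·d / det(I−A), with det(I−A) = 0.4935:
  x_1 = (0.6500·825 + 0.3600·750 + 0.3100·250) / 0.4935 = 883.75 / 0.4935 ≈ 1790.78
  x_2 = (0.0400·825 + 0.6675·750 + 0.0950·250) / 0.4935 = 557.375 / 0.4935 ≈ 1129.43
  x_3 = (0.3200·825 + 0.4050·750 + 0.7600·250) / 0.4935 = 757.75 / 0.4935 ≈ 1535.46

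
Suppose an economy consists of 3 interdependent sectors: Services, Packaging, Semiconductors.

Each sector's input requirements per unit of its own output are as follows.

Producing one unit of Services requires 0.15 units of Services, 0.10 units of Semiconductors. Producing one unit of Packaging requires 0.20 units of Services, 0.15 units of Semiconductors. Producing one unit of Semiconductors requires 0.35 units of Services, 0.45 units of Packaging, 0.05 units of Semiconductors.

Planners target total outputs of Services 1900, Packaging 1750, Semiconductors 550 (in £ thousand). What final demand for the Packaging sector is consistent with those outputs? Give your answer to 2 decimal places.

I − A =
  [   0.85    -0.20    -0.35]
  [   0.00     1.00    -0.45]
  [  -0.10    -0.15     0.95]
d = (I − A) x:
  d_1 = (+0.85)·1900 + (-0.20)·1750 + (-0.35)·550 = 1072.50
  d_2 = (+0.00)·1900 + (+1.00)·1750 + (-0.45)·550 = 1502.50
  d_3 = (-0.10)·1900 + (-0.15)·1750 + (+0.95)·550 = 70.00

d_2 = 1502.50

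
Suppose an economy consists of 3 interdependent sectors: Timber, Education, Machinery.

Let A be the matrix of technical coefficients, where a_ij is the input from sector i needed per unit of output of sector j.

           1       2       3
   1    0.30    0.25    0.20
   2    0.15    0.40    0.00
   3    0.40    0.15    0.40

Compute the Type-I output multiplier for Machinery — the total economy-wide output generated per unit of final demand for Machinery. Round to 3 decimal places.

I − A =
  [   0.70    -0.25    -0.20]
  [  -0.15     0.60     0.00]
  [  -0.40    -0.15     0.60]
Cofactors of I−A, C_ij = (−1)^(i+j)·(minor ij) (rows/columns in the sector order above):
  C_11 = (0.60)(0.60) − (0.00)(-0.15) = 0.3600
  C_12 = −[(-0.15)(0.60) − (0.00)(-0.40)] = 0.0900
  C_13 = (-0.15)(-0.15) − (0.60)(-0.40) = 0.2625
  C_21 = −[(-0.25)(0.60) − (-0.20)(-0.15)] = 0.1800
  C_22 = (0.70)(0.60) − (-0.20)(-0.40) = 0.3400
  C_23 = −[(0.70)(-0.15) − (-0.25)(-0.40)] = 0.2050
  C_31 = (-0.25)(0.00) − (-0.20)(0.60) = 0.1200
  C_32 = −[(0.70)(0.00) − (-0.20)(-0.15)] = 0.0300
  C_33 = (0.70)(0.60) − (-0.25)(-0.15) = 0.3825
det(I−A) = Σ_j (I−A)_1j·C_1j = (0.70)(0.3600) + (-0.25)(0.0900) + (-0.20)(0.2625) = 0.1770
adj(I−A) = Cᵀ =
  [ 0.3600   0.1800   0.1200]
  [ 0.0900   0.3400   0.0300]
  [ 0.2625   0.2050   0.3825]
(I − A)⁻¹ = adj(I−A) / det(I−A) ≈
  [   2.0339     1.0169     0.6780]
  [   0.5085     1.9209     0.1695]
  [   1.4831     1.1582     2.1610]
The output multiplier for sector j is the column-j sum of the Leontief inverse (I − A)⁻¹ = adj(I−A) / det(I−A).
Column 3 of adj(I−A): (0.1200, 0.0300, 0.3825); det(I−A) = 0.1770.
m_3 = (0.1200 + 0.0300 + 0.3825) / 0.1770 = 0.5325 / 0.1770 ≈ 3.008.

m_3 = 3.008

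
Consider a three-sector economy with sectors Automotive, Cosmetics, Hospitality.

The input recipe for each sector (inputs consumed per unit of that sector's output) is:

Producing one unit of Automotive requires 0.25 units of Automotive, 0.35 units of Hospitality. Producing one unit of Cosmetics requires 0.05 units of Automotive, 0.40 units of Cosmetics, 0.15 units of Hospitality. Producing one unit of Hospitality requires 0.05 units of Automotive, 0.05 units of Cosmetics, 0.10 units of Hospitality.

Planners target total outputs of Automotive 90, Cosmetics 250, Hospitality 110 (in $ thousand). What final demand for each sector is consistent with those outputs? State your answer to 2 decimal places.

I − A =
  [   0.75    -0.05    -0.05]
  [   0.00     0.60    -0.05]
  [  -0.35    -0.15     0.90]
d = (I − A) x:
  d_A = (+0.75)·90 + (-0.05)·250 + (-0.05)·110 = 49.50
  d_C = (+0.00)·90 + (+0.60)·250 + (-0.05)·110 = 144.50
  d_H = (-0.35)·90 + (-0.15)·250 + (+0.90)·110 = 30.00

d_A = 49.50, d_C = 144.50, d_H = 30.00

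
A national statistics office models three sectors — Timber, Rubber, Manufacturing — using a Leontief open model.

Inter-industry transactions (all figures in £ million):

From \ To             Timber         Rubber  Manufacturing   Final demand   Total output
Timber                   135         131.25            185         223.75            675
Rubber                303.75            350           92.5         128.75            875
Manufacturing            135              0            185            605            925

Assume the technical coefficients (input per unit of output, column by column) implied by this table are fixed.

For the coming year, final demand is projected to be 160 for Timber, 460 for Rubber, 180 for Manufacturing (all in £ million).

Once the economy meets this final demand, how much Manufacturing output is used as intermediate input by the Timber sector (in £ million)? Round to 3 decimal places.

Technical coefficients a_ij = z_ij / X_j:
  a_TT = 135/675 = 0.20, a_RT = 303.75/675 = 0.45, a_MT = 135/675 = 0.20
  a_TR = 131.25/875 = 0.15, a_RR = 350/875 = 0.40, a_MR = 0/875 = 0.00
  a_TM = 185/925 = 0.20, a_RM = 92.5/925 = 0.10, a_MM = 185/925 = 0.20
I − A =
  [   0.80    -0.15    -0.20]
  [  -0.45     0.60    -0.10]
  [  -0.20     0.00     0.80]
Cofactors of I−A, C_ij = (−1)^(i+j)·(minor ij) (rows/columns in the sector order above):
  C_11 = (0.60)(0.80) − (-0.10)(0.00) = 0.4800
  C_12 = −[(-0.45)(0.80) − (-0.10)(-0.20)] = 0.3800
  C_13 = (-0.45)(0.00) − (0.60)(-0.20) = 0.1200
  C_21 = −[(-0.15)(0.80) − (-0.20)(0.00)] = 0.1200
  C_22 = (0.80)(0.80) − (-0.20)(-0.20) = 0.6000
  C_23 = −[(0.80)(0.00) − (-0.15)(-0.20)] = 0.0300
  C_31 = (-0.15)(-0.10) − (-0.20)(0.60) = 0.1350
  C_32 = −[(0.80)(-0.10) − (-0.20)(-0.45)] = 0.1700
  C_33 = (0.80)(0.60) − (-0.15)(-0.45) = 0.4125
det(I−A) = Σ_j (I−A)_1j·C_1j = (0.80)(0.4800) + (-0.15)(0.3800) + (-0.20)(0.1200) = 0.3030
adj(I−A) = Cᵀ =
  [ 0.4800   0.1200   0.1350]
  [ 0.3800   0.6000   0.1700]
  [ 0.1200   0.0300   0.4125]
(I − A)⁻¹ = adj(I−A) / det(I−A) ≈
  [   1.5842     0.3960     0.4455]
  [   1.2541     1.9802     0.5611]
  [   0.3960     0.0990     1.3614]
First solve x = (I − A)⁻¹ d = adj(I−A)·d / det(I−A); in particular x_T = (0.4800·160 + 0.1200·460 + 0.1350·180) / 0.3030 = 156.30 / 0.3030 ≈ 515.84158.
Intermediate flow from M to T: z_MT = a_MT · x_T = 0.20 × 156.30 / 0.3030 = 31.26 / 0.3030 ≈ 103.168.

z_MT = 103.168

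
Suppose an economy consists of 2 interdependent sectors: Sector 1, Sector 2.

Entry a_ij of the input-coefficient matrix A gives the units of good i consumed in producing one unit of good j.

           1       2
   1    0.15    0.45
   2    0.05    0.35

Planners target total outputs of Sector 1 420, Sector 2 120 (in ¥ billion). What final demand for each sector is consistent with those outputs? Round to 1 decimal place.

d_1 = 303.0, d_2 = 57.0

I − A =
  [   0.85    -0.45]
  [  -0.05     0.65]
d = (I − A) x:
  d_1 = (+0.85)·420 + (-0.45)·120 = 303.0
  d_2 = (-0.05)·420 + (+0.65)·120 = 57.0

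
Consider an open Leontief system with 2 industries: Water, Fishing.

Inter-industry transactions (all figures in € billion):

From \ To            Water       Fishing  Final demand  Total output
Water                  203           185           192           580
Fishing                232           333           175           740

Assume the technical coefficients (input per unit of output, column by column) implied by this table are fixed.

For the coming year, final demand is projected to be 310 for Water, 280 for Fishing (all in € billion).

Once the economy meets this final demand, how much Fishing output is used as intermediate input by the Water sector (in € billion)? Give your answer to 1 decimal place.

z_FW = 373.6

Technical coefficients a_ij = z_ij / X_j:
  a_WW = 203/580 = 0.35, a_FW = 232/580 = 0.40
  a_WF = 185/740 = 0.25, a_FF = 333/740 = 0.45
I − A =
  [   0.65    -0.25]
  [  -0.40     0.55]
det(I−A) = (0.65)(0.55) − (-0.25)(-0.40) = 0.2575
adj(I−A) = [[0.55, 0.25], [0.40, 0.65]]
(I − A)⁻¹ = adj(I−A) / det(I−A) ≈
  [   2.1359     0.9709]
  [   1.5534     2.5243]
First solve x = (I − A)⁻¹ d = adj(I−A)·d / det(I−A); in particular x_W = (0.55·310 + 0.25·280) / 0.2575 = 240.50 / 0.2575 ≈ 933.981.
Intermediate flow from F to W: z_FW = a_FW · x_W = 0.40 × 240.50 / 0.2575 = 96.20 / 0.2575 ≈ 373.6.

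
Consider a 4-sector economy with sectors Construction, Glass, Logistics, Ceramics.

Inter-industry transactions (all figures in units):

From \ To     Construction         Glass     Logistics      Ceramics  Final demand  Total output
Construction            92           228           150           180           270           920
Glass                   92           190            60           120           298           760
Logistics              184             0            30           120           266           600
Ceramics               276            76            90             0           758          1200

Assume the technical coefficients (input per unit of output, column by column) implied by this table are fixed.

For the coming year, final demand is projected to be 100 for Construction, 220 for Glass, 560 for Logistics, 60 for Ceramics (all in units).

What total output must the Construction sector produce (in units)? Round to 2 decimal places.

x_1 = 557.29

Technical coefficients a_ij = z_ij / X_j:
  a_11 = 92/920 = 0.10, a_21 = 92/920 = 0.10, a_31 = 184/920 = 0.20, a_41 = 276/920 = 0.30
  a_12 = 228/760 = 0.30, a_22 = 190/760 = 0.25, a_32 = 0/760 = 0.00, a_42 = 76/760 = 0.10
  a_13 = 150/600 = 0.25, a_23 = 60/600 = 0.10, a_33 = 30/600 = 0.05, a_43 = 90/600 = 0.15
  a_14 = 180/1200 = 0.15, a_24 = 120/1200 = 0.10, a_34 = 120/1200 = 0.10, a_44 = 0/1200 = 0.00
I − A =
  [   0.90    -0.30    -0.25    -0.15]
  [  -0.10     0.75    -0.10    -0.10]
  [  -0.20     0.00     0.95    -0.10]
  [  -0.30    -0.10    -0.15     1.00]
Compute the cofactors C_ij = (−1)^(i+j)·(3×3 minor ij) of I−A; the adjugate is their transpose:
adj(I−A) = Cᵀ =
  [ 0.690750   0.297250   0.237875   0.157125]
  [ 0.148000   0.736750   0.133750   0.109250]
  [ 0.171500   0.081000   0.591750   0.093000]
  [ 0.247750   0.175000   0.173500   0.569250]
det(I−A) = Σ_j (I−A)_1j·C_1j = (0.90)(0.690750) + (-0.30)(0.148000) + (-0.25)(0.171500) + (-0.15)(0.247750) = 0.4972375
(I − A)⁻¹ = adj(I−A) / det(I−A) ≈
  [   1.3892     0.5978     0.4784     0.3160]
  [   0.2976     1.4817     0.2690     0.2197]
  [   0.3449     0.1629     1.1901     0.1870]
  [   0.4983     0.3519     0.3489     1.1448]
x = (I − A)⁻¹ d = adj(I−A)·d / det(I−A), with det(I−A) = 0.4972375:
  x_1 = (0.690750·100 + 0.297250·220 + 0.237875·560 + 0.157125·60) / 0.4972375 = 277.1075 / 0.4972375 ≈ 557.29
  x_2 = (0.148000·100 + 0.736750·220 + 0.133750·560 + 0.109250·60) / 0.4972375 = 258.34 / 0.4972375 ≈ 519.55
  x_3 = (0.171500·100 + 0.081000·220 + 0.591750·560 + 0.093000·60) / 0.4972375 = 371.93 / 0.4972375 ≈ 747.99
  x_4 = (0.247750·100 + 0.175000·220 + 0.173500·560 + 0.569250·60) / 0.4972375 = 194.59 / 0.4972375 ≈ 391.34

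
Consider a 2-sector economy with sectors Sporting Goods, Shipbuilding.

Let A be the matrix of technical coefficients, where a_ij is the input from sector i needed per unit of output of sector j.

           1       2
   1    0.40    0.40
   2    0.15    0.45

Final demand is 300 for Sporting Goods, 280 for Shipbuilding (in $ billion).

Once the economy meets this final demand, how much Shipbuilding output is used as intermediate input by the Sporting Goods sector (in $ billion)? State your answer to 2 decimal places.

I − A =
  [   0.60    -0.40]
  [  -0.15     0.55]
det(I−A) = (0.60)(0.55) − (-0.40)(-0.15) = 0.2700
adj(I−A) = [[0.55, 0.40], [0.15, 0.60]]
(I − A)⁻¹ = adj(I−A) / det(I−A) ≈
  [   2.0370     1.4815]
  [   0.5556     2.2222]
First solve x = (I − A)⁻¹ d = adj(I−A)·d / det(I−A); in particular x_1 = (0.55·300 + 0.40·280) / 0.2700 = 277.00 / 0.2700 ≈ 1025.9259.
Intermediate flow from 2 to 1: z_21 = a_21 · x_1 = 0.15 × 277.00 / 0.2700 = 41.55 / 0.2700 ≈ 153.89.

z_21 = 153.89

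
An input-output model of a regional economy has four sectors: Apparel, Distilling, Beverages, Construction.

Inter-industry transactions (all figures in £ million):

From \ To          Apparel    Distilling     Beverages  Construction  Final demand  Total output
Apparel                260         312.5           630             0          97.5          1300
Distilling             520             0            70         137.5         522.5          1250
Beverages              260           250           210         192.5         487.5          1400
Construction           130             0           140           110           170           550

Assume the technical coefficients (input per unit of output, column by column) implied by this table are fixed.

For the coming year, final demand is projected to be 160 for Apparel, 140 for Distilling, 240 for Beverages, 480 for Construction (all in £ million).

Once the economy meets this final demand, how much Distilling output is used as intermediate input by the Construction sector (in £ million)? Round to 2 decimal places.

Technical coefficients a_ij = z_ij / X_j:
  a_AA = 260/1300 = 0.20, a_DA = 520/1300 = 0.40, a_BA = 260/1300 = 0.20, a_CA = 130/1300 = 0.10
  a_AD = 312.5/1250 = 0.25, a_DD = 0/1250 = 0.00, a_BD = 250/1250 = 0.20, a_CD = 0/1250 = 0.00
  a_AB = 630/1400 = 0.45, a_DB = 70/1400 = 0.05, a_BB = 210/1400 = 0.15, a_CB = 140/1400 = 0.10
  a_AC = 0/550 = 0.00, a_DC = 137.5/550 = 0.25, a_BC = 192.5/550 = 0.35, a_CC = 110/550 = 0.20
I − A =
  [   0.80    -0.25    -0.45     0.00]
  [  -0.40     1.00    -0.05    -0.25]
  [  -0.20    -0.20     0.85    -0.35]
  [  -0.10     0.00    -0.10     0.80]
Compute the cofactors C_ij = (−1)^(i+j)·(3×3 minor ij) of I−A; the adjugate is their transpose:
adj(I−A) = Cᵀ =
  [ 0.63200   0.23325   0.37625   0.23750]
  [ 0.29400   0.42825   0.20725   0.22450]
  [ 0.26400   0.17675   0.55375   0.29750]
  [ 0.11200   0.05125   0.11625   0.45850]
det(I−A) = Σ_j (I−A)_1j·C_1j = (0.80)(0.63200) + (-0.25)(0.29400) + (-0.45)(0.26400) + (0.00)(0.11200) = 0.3133
(I − A)⁻¹ = adj(I−A) / det(I−A) ≈
  [   2.0172     0.7445     1.2009     0.7581]
  [   0.9384     1.3669     0.6615     0.7166]
  [   0.8426     0.5642     1.7675     0.9496]
  [   0.3575     0.1636     0.3711     1.4635]
First solve x = (I − A)⁻¹ d = adj(I−A)·d / det(I−A); in particular x_C = (0.11200·160 + 0.05125·140 + 0.11625·240 + 0.45850·480) / 0.3133 = 273.075 / 0.3133 ≈ 871.6087.
Intermediate flow from D to C: z_DC = a_DC · x_C = 0.25 × 273.075 / 0.3133 = 68.26875 / 0.3133 ≈ 217.90.

z_DC = 217.90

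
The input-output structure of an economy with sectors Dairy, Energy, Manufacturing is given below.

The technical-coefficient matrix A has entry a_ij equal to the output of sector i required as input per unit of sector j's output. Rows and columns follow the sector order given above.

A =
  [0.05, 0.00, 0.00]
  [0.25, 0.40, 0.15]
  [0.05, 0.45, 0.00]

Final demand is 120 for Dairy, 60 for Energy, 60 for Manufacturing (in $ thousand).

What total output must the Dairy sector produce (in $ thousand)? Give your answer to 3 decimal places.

I − A =
  [   0.95     0.00     0.00]
  [  -0.25     0.60    -0.15]
  [  -0.05    -0.45     1.00]
Cofactors of I−A, C_ij = (−1)^(i+j)·(minor ij) (rows/columns in the sector order above):
  C_11 = (0.60)(1.00) − (-0.15)(-0.45) = 0.5325
  C_12 = −[(-0.25)(1.00) − (-0.15)(-0.05)] = 0.2575
  C_13 = (-0.25)(-0.45) − (0.60)(-0.05) = 0.1425
  C_21 = −[(0.00)(1.00) − (0.00)(-0.45)] = 0.0000
  C_22 = (0.95)(1.00) − (0.00)(-0.05) = 0.9500
  C_23 = −[(0.95)(-0.45) − (0.00)(-0.05)] = 0.4275
  C_31 = (0.00)(-0.15) − (0.00)(0.60) = 0.0000
  C_32 = −[(0.95)(-0.15) − (0.00)(-0.25)] = 0.1425
  C_33 = (0.95)(0.60) − (0.00)(-0.25) = 0.5700
det(I−A) = Σ_j (I−A)_1j·C_1j = (0.95)(0.5325) + (0.00)(0.2575) + (0.00)(0.1425) = 0.505875
adj(I−A) = Cᵀ =
  [ 0.5325   0.0000   0.0000]
  [ 0.2575   0.9500   0.1425]
  [ 0.1425   0.4275   0.5700]
(I − A)⁻¹ = adj(I−A) / det(I−A) ≈
  [   1.0526     0.0000     0.0000]
  [   0.5090     1.8779     0.2817]
  [   0.2817     0.8451     1.1268]
x = (I − A)⁻¹ d = adj(I−A)·d / det(I−A), with det(I−A) = 0.505875:
  x_1 = (0.5325·120 + 0.0000·60 + 0.0000·60) / 0.505875 = 63.90 / 0.505875 ≈ 126.316
  x_2 = (0.2575·120 + 0.9500·60 + 0.1425·60) / 0.505875 = 96.45 / 0.505875 ≈ 190.660
  x_3 = (0.1425·120 + 0.4275·60 + 0.5700·60) / 0.505875 = 76.95 / 0.505875 ≈ 152.113

x_1 = 126.316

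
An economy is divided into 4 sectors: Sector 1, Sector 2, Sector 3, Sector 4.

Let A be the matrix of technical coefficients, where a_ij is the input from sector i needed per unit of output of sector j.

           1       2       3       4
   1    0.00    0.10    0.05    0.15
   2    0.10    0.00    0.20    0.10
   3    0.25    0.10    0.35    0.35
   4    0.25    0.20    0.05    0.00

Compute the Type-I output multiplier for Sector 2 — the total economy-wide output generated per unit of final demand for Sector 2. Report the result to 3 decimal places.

I − A =
  [   1.00    -0.10    -0.05    -0.15]
  [  -0.10     1.00    -0.20    -0.10]
  [  -0.25    -0.10     0.65    -0.35]
  [  -0.25    -0.20    -0.05     1.00]
Compute the cofactors C_ij = (−1)^(i+j)·(3×3 minor ij) of I−A; the adjugate is their transpose:
adj(I−A) = Cᵀ =
  [ 0.585000   0.092000   0.083000   0.126000]
  [ 0.148250   0.589375   0.204500   0.152750]
  [ 0.352000   0.207500   0.927000   0.398000]
  [ 0.193500   0.151250   0.108000   0.605500]
det(I−A) = Σ_j (I−A)_1j·C_1j = (1.00)(0.585000) + (-0.10)(0.148250) + (-0.05)(0.352000) + (-0.15)(0.193500) = 0.52355
(I − A)⁻¹ = adj(I−A) / det(I−A) ≈
  [   1.1174     0.1757     0.1585     0.2407]
  [   0.2832     1.1257     0.3906     0.2918]
  [   0.6723     0.3963     1.7706     0.7602]
  [   0.3696     0.2889     0.2063     1.1565]
The output multiplier for sector j is the column-j sum of the Leontief inverse (I − A)⁻¹ = adj(I−A) / det(I−A).
Column 2 of adj(I−A): (0.092000, 0.589375, 0.207500, 0.151250); det(I−A) = 0.52355.
m_2 = (0.092000 + 0.589375 + 0.207500 + 0.151250) / 0.52355 = 1.040125 / 0.52355 ≈ 1.987.

m_2 = 1.987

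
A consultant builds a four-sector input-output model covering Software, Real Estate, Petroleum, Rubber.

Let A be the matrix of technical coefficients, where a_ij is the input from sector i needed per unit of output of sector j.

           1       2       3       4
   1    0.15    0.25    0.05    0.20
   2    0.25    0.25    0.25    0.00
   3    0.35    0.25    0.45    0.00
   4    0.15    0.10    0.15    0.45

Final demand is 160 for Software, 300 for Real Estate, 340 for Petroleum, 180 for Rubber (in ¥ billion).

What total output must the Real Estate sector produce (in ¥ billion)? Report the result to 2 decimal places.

x_2 = 1375.00

I − A =
  [   0.85    -0.25    -0.05    -0.20]
  [  -0.25     0.75    -0.25     0.00]
  [  -0.35    -0.25     0.55     0.00]
  [  -0.15    -0.10    -0.15     0.55]
Compute the cofactors C_ij = (−1)^(i+j)·(3×3 minor ij) of I−A; the adjugate is their transpose:
adj(I−A) = Cᵀ =
  [ 0.19250   0.10100   0.08250   0.07000]
  [ 0.12375   0.22050   0.12375   0.04500]
  [ 0.17875   0.16450   0.28875   0.06500]
  [ 0.12375   0.11250   0.12375   0.22500]
det(I−A) = Σ_j (I−A)_1j·C_1j = (0.85)(0.19250) + (-0.25)(0.12375) + (-0.05)(0.17875) + (-0.20)(0.12375) = 0.0990
(I − A)⁻¹ = adj(I−A) / det(I−A) ≈
  [   1.9444     1.0202     0.8333     0.7071]
  [   1.2500     2.2273     1.2500     0.4545]
  [   1.8056     1.6616     2.9167     0.6566]
  [   1.2500     1.1364     1.2500     2.2727]
x = (I − A)⁻¹ d = adj(I−A)·d / det(I−A), with det(I−A) = 0.0990:
  x_1 = (0.19250·160 + 0.10100·300 + 0.08250·340 + 0.07000·180) / 0.0990 = 101.75 / 0.0990 ≈ 1027.78
  x_2 = (0.12375·160 + 0.22050·300 + 0.12375·340 + 0.04500·180) / 0.0990 = 136.125 / 0.0990 = 1375.00
  x_3 = (0.17875·160 + 0.16450·300 + 0.28875·340 + 0.06500·180) / 0.0990 = 187.825 / 0.0990 ≈ 1897.22
  x_4 = (0.12375·160 + 0.11250·300 + 0.12375·340 + 0.22500·180) / 0.0990 = 136.125 / 0.0990 = 1375.00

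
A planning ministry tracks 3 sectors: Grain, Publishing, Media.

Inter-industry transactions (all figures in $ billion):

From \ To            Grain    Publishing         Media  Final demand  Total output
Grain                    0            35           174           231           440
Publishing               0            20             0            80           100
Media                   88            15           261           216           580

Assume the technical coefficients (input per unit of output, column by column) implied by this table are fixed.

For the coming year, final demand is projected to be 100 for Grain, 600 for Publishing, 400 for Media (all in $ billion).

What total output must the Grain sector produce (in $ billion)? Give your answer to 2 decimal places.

Technical coefficients a_ij = z_ij / X_j:
  a_GG = 0/440 = 0.00, a_PG = 0/440 = 0.00, a_MG = 88/440 = 0.20
  a_GP = 35/100 = 0.35, a_PP = 20/100 = 0.20, a_MP = 15/100 = 0.15
  a_GM = 174/580 = 0.30, a_PM = 0/580 = 0.00, a_MM = 261/580 = 0.45
I − A =
  [   1.00    -0.35    -0.30]
  [   0.00     0.80     0.00]
  [  -0.20    -0.15     0.55]
Cofactors of I−A, C_ij = (−1)^(i+j)·(minor ij) (rows/columns in the sector order above):
  C_11 = (0.80)(0.55) − (0.00)(-0.15) = 0.4400
  C_12 = −[(0.00)(0.55) − (0.00)(-0.20)] = 0.0000
  C_13 = (0.00)(-0.15) − (0.80)(-0.20) = 0.1600
  C_21 = −[(-0.35)(0.55) − (-0.30)(-0.15)] = 0.2375
  C_22 = (1.00)(0.55) − (-0.30)(-0.20) = 0.4900
  C_23 = −[(1.00)(-0.15) − (-0.35)(-0.20)] = 0.2200
  C_31 = (-0.35)(0.00) − (-0.30)(0.80) = 0.2400
  C_32 = −[(1.00)(0.00) − (-0.30)(0.00)] = 0.0000
  C_33 = (1.00)(0.80) − (-0.35)(0.00) = 0.8000
det(I−A) = Σ_j (I−A)_1j·C_1j = (1.00)(0.4400) + (-0.35)(0.0000) + (-0.30)(0.1600) = 0.3920
adj(I−A) = Cᵀ =
  [ 0.4400   0.2375   0.2400]
  [ 0.0000   0.4900   0.0000]
  [ 0.1600   0.2200   0.8000]
(I − A)⁻¹ = adj(I−A) / det(I−A) ≈
  [   1.1224     0.6059     0.6122]
  [   0.0000     1.2500     0.0000]
  [   0.4082     0.5612     2.0408]
x = (I − A)⁻¹ d = adj(I−A)·d / det(I−A), with det(I−A) = 0.3920:
  x_G = (0.4400·100 + 0.2375·600 + 0.2400·400) / 0.3920 = 282.50 / 0.3920 ≈ 720.66
  x_P = (0.0000·100 + 0.4900·600 + 0.0000·400) / 0.3920 = 294.00 / 0.3920 = 750.00
  x_M = (0.1600·100 + 0.2200·600 + 0.8000·400) / 0.3920 = 468.00 / 0.3920 ≈ 1193.88

x_G = 720.66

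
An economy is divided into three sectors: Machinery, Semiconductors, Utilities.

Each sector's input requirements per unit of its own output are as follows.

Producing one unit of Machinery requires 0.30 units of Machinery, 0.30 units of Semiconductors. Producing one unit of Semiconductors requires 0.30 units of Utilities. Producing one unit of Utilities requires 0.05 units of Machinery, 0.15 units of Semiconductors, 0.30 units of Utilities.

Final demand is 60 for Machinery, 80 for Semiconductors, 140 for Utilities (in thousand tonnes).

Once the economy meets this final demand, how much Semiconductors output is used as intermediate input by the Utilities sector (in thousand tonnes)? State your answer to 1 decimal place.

z_23 = 39.7

I − A =
  [   0.70     0.00    -0.05]
  [  -0.30     1.00    -0.15]
  [   0.00    -0.30     0.70]
Cofactors of I−A, C_ij = (−1)^(i+j)·(minor ij) (rows/columns in the sector order above):
  C_11 = (1.00)(0.70) − (-0.15)(-0.30) = 0.6550
  C_12 = −[(-0.30)(0.70) − (-0.15)(0.00)] = 0.2100
  C_13 = (-0.30)(-0.30) − (1.00)(0.00) = 0.0900
  C_21 = −[(0.00)(0.70) − (-0.05)(-0.30)] = 0.0150
  C_22 = (0.70)(0.70) − (-0.05)(0.00) = 0.4900
  C_23 = −[(0.70)(-0.30) − (0.00)(0.00)] = 0.2100
  C_31 = (0.00)(-0.15) − (-0.05)(1.00) = 0.0500
  C_32 = −[(0.70)(-0.15) − (-0.05)(-0.30)] = 0.1200
  C_33 = (0.70)(1.00) − (0.00)(-0.30) = 0.7000
det(I−A) = Σ_j (I−A)_1j·C_1j = (0.70)(0.6550) + (0.00)(0.2100) + (-0.05)(0.0900) = 0.4540
adj(I−A) = Cᵀ =
  [ 0.6550   0.0150   0.0500]
  [ 0.2100   0.4900   0.1200]
  [ 0.0900   0.2100   0.7000]
(I − A)⁻¹ = adj(I−A) / det(I−A) ≈
  [   1.4427     0.0330     0.1101]
  [   0.4626     1.0793     0.2643]
  [   0.1982     0.4626     1.5419]
First solve x = (I − A)⁻¹ d = adj(I−A)·d / det(I−A); in particular x_3 = (0.0900·60 + 0.2100·80 + 0.7000·140) / 0.4540 = 120.20 / 0.4540 ≈ 264.758.
Intermediate flow from 2 to 3: z_23 = a_23 · x_3 = 0.15 × 120.20 / 0.4540 = 18.03 / 0.4540 ≈ 39.7.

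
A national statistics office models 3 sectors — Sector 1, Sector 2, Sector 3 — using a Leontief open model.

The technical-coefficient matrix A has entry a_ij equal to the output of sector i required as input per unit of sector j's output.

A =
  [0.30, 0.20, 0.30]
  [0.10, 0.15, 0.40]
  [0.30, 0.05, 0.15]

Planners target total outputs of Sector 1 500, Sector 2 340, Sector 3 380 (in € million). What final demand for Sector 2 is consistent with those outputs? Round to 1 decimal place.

I − A =
  [   0.70    -0.20    -0.30]
  [  -0.10     0.85    -0.40]
  [  -0.30    -0.05     0.85]
d = (I − A) x:
  d_1 = (+0.70)·500 + (-0.20)·340 + (-0.30)·380 = 168.0
  d_2 = (-0.10)·500 + (+0.85)·340 + (-0.40)·380 = 87.0
  d_3 = (-0.30)·500 + (-0.05)·340 + (+0.85)·380 = 156.0

d_2 = 87.0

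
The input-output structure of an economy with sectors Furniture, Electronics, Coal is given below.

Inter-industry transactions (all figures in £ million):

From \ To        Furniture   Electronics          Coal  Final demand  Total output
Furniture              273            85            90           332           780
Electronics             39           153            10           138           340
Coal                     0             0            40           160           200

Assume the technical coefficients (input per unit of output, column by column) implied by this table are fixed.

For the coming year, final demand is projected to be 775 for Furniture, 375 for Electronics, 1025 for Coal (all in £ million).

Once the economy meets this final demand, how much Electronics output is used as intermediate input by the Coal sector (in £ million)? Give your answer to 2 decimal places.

Technical coefficients a_ij = z_ij / X_j:
  a_FF = 273/780 = 0.35, a_EF = 39/780 = 0.05, a_CF = 0/780 = 0.00
  a_FE = 85/340 = 0.25, a_EE = 153/340 = 0.45, a_CE = 0/340 = 0.00
  a_FC = 90/200 = 0.45, a_EC = 10/200 = 0.05, a_CC = 40/200 = 0.20
I − A =
  [   0.65    -0.25    -0.45]
  [  -0.05     0.55    -0.05]
  [   0.00     0.00     0.80]
Cofactors of I−A, C_ij = (−1)^(i+j)·(minor ij) (rows/columns in the sector order above):
  C_11 = (0.55)(0.80) − (-0.05)(0.00) = 0.4400
  C_12 = −[(-0.05)(0.80) − (-0.05)(0.00)] = 0.0400
  C_13 = (-0.05)(0.00) − (0.55)(0.00) = 0.0000
  C_21 = −[(-0.25)(0.80) − (-0.45)(0.00)] = 0.2000
  C_22 = (0.65)(0.80) − (-0.45)(0.00) = 0.5200
  C_23 = −[(0.65)(0.00) − (-0.25)(0.00)] = 0.0000
  C_31 = (-0.25)(-0.05) − (-0.45)(0.55) = 0.2600
  C_32 = −[(0.65)(-0.05) − (-0.45)(-0.05)] = 0.0550
  C_33 = (0.65)(0.55) − (-0.25)(-0.05) = 0.3450
det(I−A) = Σ_j (I−A)_1j·C_1j = (0.65)(0.4400) + (-0.25)(0.0400) + (-0.45)(0.0000) = 0.2760
adj(I−A) = Cᵀ =
  [ 0.4400   0.2000   0.2600]
  [ 0.0400   0.5200   0.0550]
  [ 0.0000   0.0000   0.3450]
(I − A)⁻¹ = adj(I−A) / det(I−A) ≈
  [   1.5942     0.7246     0.9420]
  [   0.1449     1.8841     0.1993]
  [   0.0000     0.0000     1.2500]
First solve x = (I − A)⁻¹ d = adj(I−A)·d / det(I−A); in particular x_C = (0.0000·775 + 0.0000·375 + 0.3450·1025) / 0.2760 = 353.625 / 0.2760 = 1281.2500.
Intermediate flow from E to C: z_EC = a_EC · x_C = 0.05 × 353.625 / 0.2760 = 17.68125 / 0.2760 ≈ 64.06.

z_EC = 64.06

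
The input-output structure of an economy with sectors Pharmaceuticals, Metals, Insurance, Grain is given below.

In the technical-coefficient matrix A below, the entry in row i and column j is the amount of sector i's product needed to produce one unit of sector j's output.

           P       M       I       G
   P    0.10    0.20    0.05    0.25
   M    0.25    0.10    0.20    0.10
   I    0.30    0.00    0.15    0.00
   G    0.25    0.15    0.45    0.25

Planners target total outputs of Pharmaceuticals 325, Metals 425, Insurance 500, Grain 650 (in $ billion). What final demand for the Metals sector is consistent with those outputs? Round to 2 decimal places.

I − A =
  [   0.90    -0.20    -0.05    -0.25]
  [  -0.25     0.90    -0.20    -0.10]
  [  -0.30     0.00     0.85     0.00]
  [  -0.25    -0.15    -0.45     0.75]
d = (I − A) x:
  d_P = (+0.90)·325 + (-0.20)·425 + (-0.05)·500 + (-0.25)·650 = 20.00
  d_M = (-0.25)·325 + (+0.90)·425 + (-0.20)·500 + (-0.10)·650 = 136.25
  d_I = (-0.30)·325 + (+0.00)·425 + (+0.85)·500 + (+0.00)·650 = 327.50
  d_G = (-0.25)·325 + (-0.15)·425 + (-0.45)·500 + (+0.75)·650 = 117.50

d_M = 136.25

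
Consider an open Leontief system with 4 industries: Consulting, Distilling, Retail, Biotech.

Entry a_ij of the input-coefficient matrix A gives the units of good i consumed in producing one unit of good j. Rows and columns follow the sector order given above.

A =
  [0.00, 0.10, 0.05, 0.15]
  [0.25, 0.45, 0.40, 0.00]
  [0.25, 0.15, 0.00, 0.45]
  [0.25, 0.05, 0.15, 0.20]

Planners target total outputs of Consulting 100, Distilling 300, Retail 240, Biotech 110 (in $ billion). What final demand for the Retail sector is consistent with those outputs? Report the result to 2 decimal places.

I − A =
  [   1.00    -0.10    -0.05    -0.15]
  [  -0.25     0.55    -0.40     0.00]
  [  -0.25    -0.15     1.00    -0.45]
  [  -0.25    -0.05    -0.15     0.80]
d = (I − A) x:
  d_1 = (+1.00)·100 + (-0.10)·300 + (-0.05)·240 + (-0.15)·110 = 41.50
  d_2 = (-0.25)·100 + (+0.55)·300 + (-0.40)·240 + (+0.00)·110 = 44.00
  d_3 = (-0.25)·100 + (-0.15)·300 + (+1.00)·240 + (-0.45)·110 = 120.50
  d_4 = (-0.25)·100 + (-0.05)·300 + (-0.15)·240 + (+0.80)·110 = 12.00

d_3 = 120.50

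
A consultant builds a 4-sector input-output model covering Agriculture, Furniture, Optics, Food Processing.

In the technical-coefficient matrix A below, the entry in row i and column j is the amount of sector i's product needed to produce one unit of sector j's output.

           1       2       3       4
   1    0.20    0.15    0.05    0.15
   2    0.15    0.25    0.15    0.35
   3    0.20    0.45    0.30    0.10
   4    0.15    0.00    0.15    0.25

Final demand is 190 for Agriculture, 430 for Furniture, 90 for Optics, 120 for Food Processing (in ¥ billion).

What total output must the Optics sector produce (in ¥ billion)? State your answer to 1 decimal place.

x_3 = 1124.2

I − A =
  [   0.80    -0.15    -0.05    -0.15]
  [  -0.15     0.75    -0.15    -0.35]
  [  -0.20    -0.45     0.70    -0.10]
  [  -0.15     0.00    -0.15     0.75]
Compute the cofactors C_ij = (−1)^(i+j)·(3×3 minor ij) of I−A; the adjugate is their transpose:
adj(I−A) = Cᵀ =
  [ 0.308250   0.103500   0.069750   0.119250]
  [ 0.148500   0.379500   0.140250   0.225500]
  [ 0.198000   0.284625   0.408375   0.226875]
  [ 0.101250   0.077625   0.095625   0.334875]
det(I−A) = Σ_j (I−A)_1j·C_1j = (0.80)(0.308250) + (-0.15)(0.148500) + (-0.05)(0.198000) + (-0.15)(0.101250) = 0.1992375
(I − A)⁻¹ = adj(I−A) / det(I−A) ≈
  [   1.5471     0.5195     0.3501     0.5985]
  [   0.7453     1.9048     0.7039     1.1318]
  [   0.9938     1.4286     2.0497     1.1387]
  [   0.5082     0.3896     0.4800     1.6808]
x = (I − A)⁻¹ d = adj(I−A)·d / det(I−A), with det(I−A) = 0.1992375:
  x_1 = (0.308250·190 + 0.103500·430 + 0.069750·90 + 0.119250·120) / 0.1992375 = 123.66 / 0.1992375 ≈ 620.7
  x_2 = (0.148500·190 + 0.379500·430 + 0.140250·90 + 0.225500·120) / 0.1992375 = 231.0825 / 0.1992375 ≈ 1159.8
  x_3 = (0.198000·190 + 0.284625·430 + 0.408375·90 + 0.226875·120) / 0.1992375 = 223.9875 / 0.1992375 ≈ 1124.2
  x_4 = (0.101250·190 + 0.077625·430 + 0.095625·90 + 0.334875·120) / 0.1992375 = 101.4075 / 0.1992375 ≈ 509.0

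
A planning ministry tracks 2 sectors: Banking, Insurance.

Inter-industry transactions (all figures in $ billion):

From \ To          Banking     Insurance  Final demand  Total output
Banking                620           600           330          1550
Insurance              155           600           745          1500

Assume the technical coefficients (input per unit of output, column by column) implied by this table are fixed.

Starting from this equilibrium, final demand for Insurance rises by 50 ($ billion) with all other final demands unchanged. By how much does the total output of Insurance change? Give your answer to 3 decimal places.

Δx_2 = 93.750

Technical coefficients a_ij = z_ij / X_j:
  a_11 = 620/1550 = 0.40, a_21 = 155/1550 = 0.10
  a_12 = 600/1500 = 0.40, a_22 = 600/1500 = 0.40
I − A =
  [   0.60    -0.40]
  [  -0.10     0.60]
det(I−A) = (0.60)(0.60) − (-0.40)(-0.10) = 0.3200
adj(I−A) = [[0.60, 0.40], [0.10, 0.60]]
(I − A)⁻¹ = adj(I−A) / det(I−A) ≈
  [   1.8750     1.2500]
  [   0.3125     1.8750]
Δx = (I − A)⁻¹ Δd with Δd having +50 in the Insurance component and 0 elsewhere.
So Δx_2 = L_22 · (+50), where L_22 = adj(I−A)_22 / det(I−A) = 0.60 / 0.3200.
Δx_2 = 0.60 × (+50) / 0.3200 = 30.00 / 0.3200 = 93.750.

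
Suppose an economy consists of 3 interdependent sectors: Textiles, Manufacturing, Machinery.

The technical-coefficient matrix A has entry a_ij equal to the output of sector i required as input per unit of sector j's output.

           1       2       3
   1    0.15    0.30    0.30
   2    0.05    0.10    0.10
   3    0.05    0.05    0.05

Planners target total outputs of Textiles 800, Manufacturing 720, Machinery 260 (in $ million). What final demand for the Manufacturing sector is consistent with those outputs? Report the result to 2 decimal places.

d_2 = 582.00

I − A =
  [   0.85    -0.30    -0.30]
  [  -0.05     0.90    -0.10]
  [  -0.05    -0.05     0.95]
d = (I − A) x:
  d_1 = (+0.85)·800 + (-0.30)·720 + (-0.30)·260 = 386.00
  d_2 = (-0.05)·800 + (+0.90)·720 + (-0.10)·260 = 582.00
  d_3 = (-0.05)·800 + (-0.05)·720 + (+0.95)·260 = 171.00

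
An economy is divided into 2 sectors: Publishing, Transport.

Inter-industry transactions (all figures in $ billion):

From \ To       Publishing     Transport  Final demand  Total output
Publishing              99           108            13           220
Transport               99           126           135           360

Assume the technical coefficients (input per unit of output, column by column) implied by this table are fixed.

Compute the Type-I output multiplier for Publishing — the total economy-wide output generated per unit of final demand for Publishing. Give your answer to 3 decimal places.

Technical coefficients a_ij = z_ij / X_j:
  a_PP = 99/220 = 0.45, a_TP = 99/220 = 0.45
  a_PT = 108/360 = 0.30, a_TT = 126/360 = 0.35
I − A =
  [   0.55    -0.30]
  [  -0.45     0.65]
det(I−A) = (0.55)(0.65) − (-0.30)(-0.45) = 0.2225
adj(I−A) = [[0.65, 0.30], [0.45, 0.55]]
(I − A)⁻¹ = adj(I−A) / det(I−A) ≈
  [   2.9213     1.3483]
  [   2.0225     2.4719]
The output multiplier for sector j is the column-j sum of the Leontief inverse (I − A)⁻¹ = adj(I−A) / det(I−A).
Column P of adj(I−A): (0.65, 0.45); det(I−A) = 0.2225.
m_P = (0.65 + 0.45) / 0.2225 = 1.10 / 0.2225 ≈ 4.944.

m_P = 4.944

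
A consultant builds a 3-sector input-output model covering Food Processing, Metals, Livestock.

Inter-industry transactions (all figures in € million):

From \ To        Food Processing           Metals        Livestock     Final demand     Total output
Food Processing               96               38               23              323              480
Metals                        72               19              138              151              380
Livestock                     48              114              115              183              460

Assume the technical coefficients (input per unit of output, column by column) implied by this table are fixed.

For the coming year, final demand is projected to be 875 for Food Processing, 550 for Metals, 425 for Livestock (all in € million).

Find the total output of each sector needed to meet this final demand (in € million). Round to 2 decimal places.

Technical coefficients a_ij = z_ij / X_j:
  a_FF = 96/480 = 0.20, a_MF = 72/480 = 0.15, a_LF = 48/480 = 0.10
  a_FM = 38/380 = 0.10, a_MM = 19/380 = 0.05, a_LM = 114/380 = 0.30
  a_FL = 23/460 = 0.05, a_ML = 138/460 = 0.30, a_LL = 115/460 = 0.25
I − A =
  [   0.80    -0.10    -0.05]
  [  -0.15     0.95    -0.30]
  [  -0.10    -0.30     0.75]
Cofactors of I−A, C_ij = (−1)^(i+j)·(minor ij) (rows/columns in the sector order above):
  C_11 = (0.95)(0.75) − (-0.30)(-0.30) = 0.6225
  C_12 = −[(-0.15)(0.75) − (-0.30)(-0.10)] = 0.1425
  C_13 = (-0.15)(-0.30) − (0.95)(-0.10) = 0.1400
  C_21 = −[(-0.10)(0.75) − (-0.05)(-0.30)] = 0.0900
  C_22 = (0.80)(0.75) − (-0.05)(-0.10) = 0.5950
  C_23 = −[(0.80)(-0.30) − (-0.10)(-0.10)] = 0.2500
  C_31 = (-0.10)(-0.30) − (-0.05)(0.95) = 0.0775
  C_32 = −[(0.80)(-0.30) − (-0.05)(-0.15)] = 0.2475
  C_33 = (0.80)(0.95) − (-0.10)(-0.15) = 0.7450
det(I−A) = Σ_j (I−A)_1j·C_1j = (0.80)(0.6225) + (-0.10)(0.1425) + (-0.05)(0.1400) = 0.47675
adj(I−A) = Cᵀ =
  [ 0.6225   0.0900   0.0775]
  [ 0.1425   0.5950   0.2475]
  [ 0.1400   0.2500   0.7450]
(I − A)⁻¹ = adj(I−A) / det(I−A) ≈
  [   1.3057     0.1888     0.1626]
  [   0.2989     1.2480     0.5191]
  [   0.2937     0.5244     1.5627]
x = (I − A)⁻¹ d = adj(I−A)·d / det(I−A), with det(I−A) = 0.47675:
  x_F = (0.6225·875 + 0.0900·550 + 0.0775·425) / 0.47675 = 627.125 / 0.47675 ≈ 1315.42
  x_M = (0.1425·875 + 0.5950·550 + 0.2475·425) / 0.47675 = 557.125 / 0.47675 ≈ 1168.59
  x_L = (0.1400·875 + 0.2500·550 + 0.7450·425) / 0.47675 = 576.625 / 0.47675 ≈ 1209.49

x_F = 1315.42, x_M = 1168.59, x_L = 1209.49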